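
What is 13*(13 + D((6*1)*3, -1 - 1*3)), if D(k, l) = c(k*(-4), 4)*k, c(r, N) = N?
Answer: 1105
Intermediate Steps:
D(k, l) = 4*k
13*(13 + D((6*1)*3, -1 - 1*3)) = 13*(13 + 4*((6*1)*3)) = 13*(13 + 4*(6*3)) = 13*(13 + 4*18) = 13*(13 + 72) = 13*85 = 1105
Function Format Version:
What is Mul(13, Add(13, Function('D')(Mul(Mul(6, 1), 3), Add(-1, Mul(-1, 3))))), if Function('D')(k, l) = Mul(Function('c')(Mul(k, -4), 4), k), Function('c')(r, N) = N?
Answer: 1105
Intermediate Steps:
Function('D')(k, l) = Mul(4, k)
Mul(13, Add(13, Function('D')(Mul(Mul(6, 1), 3), Add(-1, Mul(-1, 3))))) = Mul(13, Add(13, Mul(4, Mul(Mul(6, 1), 3)))) = Mul(13, Add(13, Mul(4, Mul(6, 3)))) = Mul(13, Add(13, Mul(4, 18))) = Mul(13, Add(13, 72)) = Mul(13, 85) = 1105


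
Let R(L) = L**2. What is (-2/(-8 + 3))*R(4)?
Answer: 32/5 ≈ 6.4000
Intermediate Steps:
(-2/(-8 + 3))*R(4) = (-2/(-8 + 3))*4**2 = (-2/(-5))*16 = -1/5*(-2)*16 = (2/5)*16 = 32/5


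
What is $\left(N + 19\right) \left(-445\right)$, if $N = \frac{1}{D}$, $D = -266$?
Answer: $- \frac{2248585}{266} \approx -8453.3$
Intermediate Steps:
$N = - \frac{1}{266}$ ($N = \frac{1}{-266} = - \frac{1}{266} \approx -0.0037594$)
$\left(N + 19\right) \left(-445\right) = \left(- \frac{1}{266} + 19\right) \left(-445\right) = \frac{5053}{266} \left(-445\right) = - \frac{2248585}{266}$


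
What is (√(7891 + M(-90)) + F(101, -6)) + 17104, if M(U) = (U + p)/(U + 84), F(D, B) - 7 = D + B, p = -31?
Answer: 17206 + √284802/6 ≈ 17295.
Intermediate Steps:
F(D, B) = 7 + B + D (F(D, B) = 7 + (D + B) = 7 + (B + D) = 7 + B + D)
M(U) = (-31 + U)/(84 + U) (M(U) = (U - 31)/(U + 84) = (-31 + U)/(84 + U))
(√(7891 + M(-90)) + F(101, -6)) + 17104 = (√(7891 + (-31 - 90)/(84 - 90)) + (7 - 6 + 101)) + 17104 = (√(7891 - 121/(-6)) + 102) + 17104 = (√(7891 - ⅙*(-121)) + 102) + 17104 = (√(7891 + 121/6) + 102) + 17104 = (√(47467/6) + 102) + 17104 = (√284802/6 + 102) + 17104 = (102 + √284802/6) + 17104 = 17206 + √284802/6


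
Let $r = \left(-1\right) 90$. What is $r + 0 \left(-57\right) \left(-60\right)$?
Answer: $-90$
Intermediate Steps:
$r = -90$
$r + 0 \left(-57\right) \left(-60\right) = -90 + 0 \left(-57\right) \left(-60\right) = -90 + 0 \left(-60\right) = -90 + 0 = -90$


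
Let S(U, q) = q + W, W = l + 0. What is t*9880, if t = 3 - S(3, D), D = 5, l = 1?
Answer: -29640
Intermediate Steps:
W = 1 (W = 1 + 0 = 1)
S(U, q) = 1 + q (S(U, q) = q + 1 = 1 + q)
t = -3 (t = 3 - (1 + 5) = 3 - 1*6 = 3 - 6 = -3)
t*9880 = -3*9880 = -29640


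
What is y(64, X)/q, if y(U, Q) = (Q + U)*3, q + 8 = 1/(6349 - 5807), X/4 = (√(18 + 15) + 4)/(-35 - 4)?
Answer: -268832/11271 + 2168*√33/56355 ≈ -23.631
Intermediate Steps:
X = -16/39 - 4*√33/39 (X = 4*((√(18 + 15) + 4)/(-35 - 4)) = 4*((√33 + 4)/(-39)) = 4*((4 + √33)*(-1/39)) = 4*(-4/39 - √33/39) = -16/39 - 4*√33/39 ≈ -0.99944)
q = -4335/542 (q = -8 + 1/(6349 - 5807) = -8 + 1/542 = -4335/542 ≈ -7.9982)
y(U, Q) = 3*Q + 3*U
y(64, X)/q = (3*(-16/39 - 4*√33/39) + 3*64)/(-4335/542) = ((-16/13 - 4*√33/13) + 192)*(-542/4335) = (2480/13 - 4*√33/13)*(-542/4335) = -268832/11271 + 2168*√33/56355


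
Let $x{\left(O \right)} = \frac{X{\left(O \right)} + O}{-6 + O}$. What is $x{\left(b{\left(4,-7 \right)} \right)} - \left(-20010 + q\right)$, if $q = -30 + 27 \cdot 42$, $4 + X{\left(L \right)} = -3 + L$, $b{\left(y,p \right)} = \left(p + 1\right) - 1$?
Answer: $\frac{245799}{13} \approx 18908.0$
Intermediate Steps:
$b{\left(y,p \right)} = p$ ($b{\left(y,p \right)} = \left(1 + p\right) - 1 = p$)
$X{\left(L \right)} = -7 + L$ ($X{\left(L \right)} = -4 + \left(-3 + L\right) = -7 + L$)
$q = 1104$ ($q = -30 + 1134 = 1104$)
$x{\left(O \right)} = \frac{-7 + 2 O}{-6 + O}$ ($x{\left(O \right)} = \frac{\left(-7 + O\right) + O}{-6 + O} = \frac{-7 + 2 O}{-6 + O}$)
$x{\left(b{\left(4,-7 \right)} \right)} - \left(-20010 + q\right) = \frac{-7 + 2 \left(-7\right)}{-6 - 7} + \left(20010 - 1104\right) = \frac{-7 - 14}{-13} + \left(20010 - 1104\right) = \left(- \frac{1}{13}\right) \left(-21\right) + 18906 = \frac{21}{13} + 18906 = \frac{245799}{13}$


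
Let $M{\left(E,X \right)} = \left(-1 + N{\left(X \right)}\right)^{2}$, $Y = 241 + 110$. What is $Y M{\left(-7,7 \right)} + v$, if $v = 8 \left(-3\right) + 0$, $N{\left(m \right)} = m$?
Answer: $12612$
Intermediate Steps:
$Y = 351$
$v = -24$ ($v = -24 + 0 = -24$)
$M{\left(E,X \right)} = \left(-1 + X\right)^{2}$
$Y M{\left(-7,7 \right)} + v = 351 \left(-1 + 7\right)^{2} - 24 = 351 \cdot 6^{2} - 24 = 351 \cdot 36 - 24 = 12636 - 24 = 12612$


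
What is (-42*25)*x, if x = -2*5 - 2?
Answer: 12600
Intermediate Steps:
x = -12 (x = -10 - 2 = -12)
(-42*25)*x = -42*25*(-12) = -1050*(-12) = 12600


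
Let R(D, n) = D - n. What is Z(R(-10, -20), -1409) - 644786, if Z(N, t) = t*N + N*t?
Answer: -672966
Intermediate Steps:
Z(N, t) = 2*N*t (Z(N, t) = N*t + N*t = 2*N*t)
Z(R(-10, -20), -1409) - 644786 = 2*(-10 - 1*(-20))*(-1409) - 644786 = 2*(-10 + 20)*(-1409) - 644786 = 2*10*(-1409) - 644786 = -28180 - 644786 = -672966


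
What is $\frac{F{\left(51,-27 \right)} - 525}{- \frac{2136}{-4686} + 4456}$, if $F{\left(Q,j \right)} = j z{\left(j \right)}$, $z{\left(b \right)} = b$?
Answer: $\frac{13277}{290041} \approx 0.045776$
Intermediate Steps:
$F{\left(Q,j \right)} = j^{2}$ ($F{\left(Q,j \right)} = j j = j^{2}$)
$\frac{F{\left(51,-27 \right)} - 525}{- \frac{2136}{-4686} + 4456} = \frac{\left(-27\right)^{2} - 525}{- \frac{2136}{-4686} + 4456} = \frac{729 - 525}{\left(-2136\right) \left(- \frac{1}{4686}\right) + 4456} = \frac{204}{\frac{356}{781} + 4456} = \frac{204}{\frac{3480492}{781}} = 204 \cdot \frac{781}{3480492} = \frac{13277}{290041}$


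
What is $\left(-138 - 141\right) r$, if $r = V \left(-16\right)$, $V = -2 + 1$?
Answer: $-4464$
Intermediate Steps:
$V = -1$
$r = 16$ ($r = \left(-1\right) \left(-16\right) = 16$)
$\left(-138 - 141\right) r = \left(-138 - 141\right) 16 = \left(-279\right) 16 = -4464$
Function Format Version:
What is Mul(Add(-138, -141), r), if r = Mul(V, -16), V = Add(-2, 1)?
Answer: -4464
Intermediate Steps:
V = -1
r = 16 (r = Mul(-1, -16) = 16)
Mul(Add(-138, -141), r) = Mul(Add(-138, -141), 16) = Mul(-279, 16) = -4464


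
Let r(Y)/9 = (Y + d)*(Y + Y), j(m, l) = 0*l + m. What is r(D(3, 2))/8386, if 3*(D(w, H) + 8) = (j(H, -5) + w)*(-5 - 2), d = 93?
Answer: -12980/4193 ≈ -3.0956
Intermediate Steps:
j(m, l) = m (j(m, l) = 0 + m = m)
D(w, H) = -8 - 7*H/3 - 7*w/3 (D(w, H) = -8 + ((H + w)*(-5 - 2))/3 = -8 + ((H + w)*(-7))/3 = -8 + (-7*H - 7*w)/3 = -8 + (-7*H/3 - 7*w/3) = -8 - 7*H/3 - 7*w/3)
r(Y) = 18*Y*(93 + Y) (r(Y) = 9*((Y + 93)*(Y + Y)) = 9*((93 + Y)*(2*Y)) = 9*(2*Y*(93 + Y)) = 18*Y*(93 + Y))
r(D(3, 2))/8386 = (18*(-8 - 7/3*2 - 7/3*3)*(93 + (-8 - 7/3*2 - 7/3*3)))/8386 = (18*(-8 - 14/3 - 7)*(93 + (-8 - 14/3 - 7)))*(1/8386) = (18*(-59/3)*(93 - 59/3))*(1/8386) = (18*(-59/3)*(220/3))*(1/8386) = -25960*1/8386 = -12980/4193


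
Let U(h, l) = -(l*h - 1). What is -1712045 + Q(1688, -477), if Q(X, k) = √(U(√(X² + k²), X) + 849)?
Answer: -1712045 + √(850 - 1688*√3076873) ≈ -1.712e+6 + 1720.5*I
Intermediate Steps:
U(h, l) = 1 - h*l (U(h, l) = -(h*l - 1) = -(-1 + h*l) = 1 - h*l)
Q(X, k) = √(850 - X*√(X² + k²)) (Q(X, k) = √((1 - √(X² + k²)*X) + 849) = √((1 - X*√(X² + k²)) + 849) = √(850 - X*√(X² + k²)))
-1712045 + Q(1688, -477) = -1712045 + √(850 - 1*1688*√(1688² + (-477)²)) = -1712045 + √(850 - 1*1688*√(2849344 + 227529)) = -1712045 + √(850 - 1*1688*√3076873) = -1712045 + √(850 - 1688*√3076873)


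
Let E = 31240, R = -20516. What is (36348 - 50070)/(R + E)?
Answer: -6861/5362 ≈ -1.2796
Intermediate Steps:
(36348 - 50070)/(R + E) = (36348 - 50070)/(-20516 + 31240) = -13722/10724 = -13722*1/10724 = -6861/5362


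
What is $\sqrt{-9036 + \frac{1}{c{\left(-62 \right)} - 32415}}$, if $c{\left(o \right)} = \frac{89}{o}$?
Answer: $\frac{i \sqrt{36499769246317174}}{2009819} \approx 95.058 i$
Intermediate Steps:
$\sqrt{-9036 + \frac{1}{c{\left(-62 \right)} - 32415}} = \sqrt{-9036 + \frac{1}{\frac{89}{-62} - 32415}} = \sqrt{-9036 + \frac{1}{89 \left(- \frac{1}{62}\right) - 32415}} = \sqrt{-9036 + \frac{1}{- \frac{89}{62} - 32415}} = \sqrt{-9036 + \frac{1}{- \frac{2009819}{62}}} = \sqrt{-9036 - \frac{62}{2009819}} = \sqrt{- \frac{18160724546}{2009819}} = \frac{i \sqrt{36499769246317174}}{2009819}$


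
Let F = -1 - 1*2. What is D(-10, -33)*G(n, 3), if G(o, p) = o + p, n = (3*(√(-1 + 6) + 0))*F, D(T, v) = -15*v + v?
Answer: 1386 - 4158*√5 ≈ -7911.6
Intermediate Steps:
D(T, v) = -14*v
F = -3 (F = -1 - 2 = -3)
n = -9*√5 (n = (3*(√(-1 + 6) + 0))*(-3) = (3*(√5 + 0))*(-3) = (3*√5)*(-3) = -9*√5 ≈ -20.125)
D(-10, -33)*G(n, 3) = (-14*(-33))*(-9*√5 + 3) = 462*(3 - 9*√5) = 1386 - 4158*√5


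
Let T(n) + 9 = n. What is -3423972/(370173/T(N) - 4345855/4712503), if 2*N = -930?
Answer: 849801858287576/194055700921 ≈ 4379.2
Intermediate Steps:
N = -465 (N = (1/2)*(-930) = -465)
T(n) = -9 + n
-3423972/(370173/T(N) - 4345855/4712503) = -3423972/(370173/(-9 - 465) - 4345855/4712503) = -3423972/(370173/(-474) - 4345855*1/4712503) = -3423972/(370173*(-1/474) - 4345855/4712503) = -3423972/(-123391/158 - 4345855/4712503) = -3423972/(-582167102763/744575474) = -3423972*(-744575474/582167102763) = 849801858287576/194055700921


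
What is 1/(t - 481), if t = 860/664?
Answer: -166/79631 ≈ -0.0020846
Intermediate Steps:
t = 215/166 (t = 860*(1/664) = 215/166 ≈ 1.2952)
1/(t - 481) = 1/(215/166 - 481) = 1/(-79631/166) = -166/79631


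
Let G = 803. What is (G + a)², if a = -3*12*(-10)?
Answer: 1352569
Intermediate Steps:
a = 360 (a = -36*(-10) = 360)
(G + a)² = (803 + 360)² = 1163² = 1352569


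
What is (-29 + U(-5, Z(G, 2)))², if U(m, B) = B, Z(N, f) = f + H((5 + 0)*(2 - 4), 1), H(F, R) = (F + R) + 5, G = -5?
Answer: 961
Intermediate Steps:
H(F, R) = 5 + F + R
Z(N, f) = -4 + f (Z(N, f) = f + (5 + (5 + 0)*(2 - 4) + 1) = f + (5 + 5*(-2) + 1) = f + (5 - 10 + 1) = f - 4 = -4 + f)
(-29 + U(-5, Z(G, 2)))² = (-29 + (-4 + 2))² = (-29 - 2)² = (-31)² = 961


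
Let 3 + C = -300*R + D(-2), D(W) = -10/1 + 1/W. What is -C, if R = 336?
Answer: 201627/2 ≈ 1.0081e+5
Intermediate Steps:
D(W) = -10 + 1/W (D(W) = -10*1 + 1/W = -10 + 1/W)
C = -201627/2 (C = -3 + (-300*336 + (-10 + 1/(-2))) = -3 + (-100800 + (-10 - ½)) = -3 + (-100800 - 21/2) = -3 - 201621/2 = -201627/2 ≈ -1.0081e+5)
-C = -1*(-201627/2) = 201627/2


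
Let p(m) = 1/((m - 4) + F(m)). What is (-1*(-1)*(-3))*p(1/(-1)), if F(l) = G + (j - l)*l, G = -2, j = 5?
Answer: 3/13 ≈ 0.23077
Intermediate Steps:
F(l) = -2 + l*(5 - l) (F(l) = -2 + (5 - l)*l = -2 + l*(5 - l))
p(m) = 1/(-6 - m² + 6*m) (p(m) = 1/((m - 4) + (-2 - m² + 5*m)) = 1/((-4 + m) + (-2 - m² + 5*m)) = 1/(-6 - m² + 6*m))
(-1*(-1)*(-3))*p(1/(-1)) = (-1*(-1)*(-3))*(-1/(6 + (1/(-1))² - 6/(-1))) = (1*(-3))*(-1/(6 + (1*(-1))² - 6*(-1))) = -(-3)/(6 + (-1)² - 6*(-1)) = -(-3)/(6 + 1 + 6) = -(-3)/13 = -3*(-1/13) = 3/13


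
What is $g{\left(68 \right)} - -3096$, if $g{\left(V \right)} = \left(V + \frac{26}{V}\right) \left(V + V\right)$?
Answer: $12396$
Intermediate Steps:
$g{\left(V \right)} = 2 V \left(V + \frac{26}{V}\right)$ ($g{\left(V \right)} = \left(V + \frac{26}{V}\right) 2 V = 2 V \left(V + \frac{26}{V}\right)$)
$g{\left(68 \right)} - -3096 = \left(52 + 2 \cdot 68^{2}\right) - -3096 = \left(52 + 2 \cdot 4624\right) + 3096 = \left(52 + 9248\right) + 3096 = 9300 + 3096 = 12396$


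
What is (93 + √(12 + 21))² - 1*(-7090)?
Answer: 15772 + 186*√33 ≈ 16841.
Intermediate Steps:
(93 + √(12 + 21))² - 1*(-7090) = (93 + √33)² + 7090 = 7090 + (93 + √33)²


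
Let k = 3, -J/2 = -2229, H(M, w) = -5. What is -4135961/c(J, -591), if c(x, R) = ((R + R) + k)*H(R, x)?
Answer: -4135961/5895 ≈ -701.60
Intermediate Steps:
J = 4458 (J = -2*(-2229) = 4458)
c(x, R) = -15 - 10*R (c(x, R) = ((R + R) + 3)*(-5) = (2*R + 3)*(-5) = (3 + 2*R)*(-5) = -15 - 10*R)
-4135961/c(J, -591) = -4135961/(-15 - 10*(-591)) = -4135961/(-15 + 5910) = -4135961/5895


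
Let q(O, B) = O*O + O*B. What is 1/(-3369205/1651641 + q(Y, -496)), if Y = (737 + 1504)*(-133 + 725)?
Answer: 1651641/2905898110674683147 ≈ 5.6838e-13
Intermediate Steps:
Y = 1326672 (Y = 2241*592 = 1326672)
q(O, B) = O² + B*O
1/(-3369205/1651641 + q(Y, -496)) = 1/(-3369205/1651641 + 1326672*(-496 + 1326672)) = 1/(-3369205*1/1651641 + 1326672*1326176) = 1/(-3369205/1651641 + 1759400566272) = 1/(2905898110674683147/1651641) = 1651641/2905898110674683147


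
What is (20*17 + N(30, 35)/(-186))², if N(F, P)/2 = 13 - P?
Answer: 1001216164/8649 ≈ 1.1576e+5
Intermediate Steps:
N(F, P) = 26 - 2*P (N(F, P) = 2*(13 - P) = 26 - 2*P)
(20*17 + N(30, 35)/(-186))² = (20*17 + (26 - 2*35)/(-186))² = (340 + (26 - 70)*(-1/186))² = (340 - 44*(-1/186))² = (340 + 22/93)² = (31642/93)² = 1001216164/8649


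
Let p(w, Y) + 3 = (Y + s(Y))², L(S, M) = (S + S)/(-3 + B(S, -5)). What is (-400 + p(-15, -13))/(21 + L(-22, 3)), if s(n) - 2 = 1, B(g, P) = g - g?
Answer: -909/107 ≈ -8.4953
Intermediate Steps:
B(g, P) = 0
s(n) = 3 (s(n) = 2 + 1 = 3)
L(S, M) = -2*S/3 (L(S, M) = (S + S)/(-3 + 0) = (2*S)/(-3) = (2*S)*(-⅓) = -2*S/3)
p(w, Y) = -3 + (3 + Y)² (p(w, Y) = -3 + (Y + 3)² = -3 + (3 + Y)²)
(-400 + p(-15, -13))/(21 + L(-22, 3)) = (-400 + (-3 + (3 - 13)²))/(21 - ⅔*(-22)) = (-400 + (-3 + (-10)²))/(21 + 44/3) = (-400 + (-3 + 100))/(107/3) = (-400 + 97)*(3/107) = -303*3/107 = -909/107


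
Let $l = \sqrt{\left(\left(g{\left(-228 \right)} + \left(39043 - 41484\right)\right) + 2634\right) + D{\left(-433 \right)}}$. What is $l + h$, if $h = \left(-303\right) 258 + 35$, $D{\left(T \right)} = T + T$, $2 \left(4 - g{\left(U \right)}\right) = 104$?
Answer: $-78139 + i \sqrt{721} \approx -78139.0 + 26.851 i$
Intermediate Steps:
$g{\left(U \right)} = -48$ ($g{\left(U \right)} = 4 - 52 = -48$)
$D{\left(T \right)} = 2 T$
$h = -78139$ ($h = -78174 + 35 = -78139$)
$l = i \sqrt{721}$ ($l = \sqrt{\left(\left(-48 + \left(39043 - 41484\right)\right) + 2634\right) + 2 \left(-433\right)} = \sqrt{\left(\left(-48 + \left(39043 - 41484\right)\right) + 2634\right) - 866} = \sqrt{\left(\left(-48 - 2441\right) + 2634\right) - 866} = \sqrt{\left(-2489 + 2634\right) - 866} = \sqrt{145 - 866} = \sqrt{-721} = i \sqrt{721} \approx 26.851 i$)
$l + h = i \sqrt{721} - 78139 = -78139 + i \sqrt{721}$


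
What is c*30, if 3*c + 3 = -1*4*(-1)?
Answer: 10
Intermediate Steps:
c = 1/3 (c = -1 + (-1*4*(-1))/3 = -1 + (-4*(-1))/3 = -1 + (1/3)*4 = -1 + 4/3 = 1/3 ≈ 0.33333)
c*30 = (1/3)*30 = 10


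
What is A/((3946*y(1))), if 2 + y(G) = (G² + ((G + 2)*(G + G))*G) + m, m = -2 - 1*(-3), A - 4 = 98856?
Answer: 24715/5919 ≈ 4.1755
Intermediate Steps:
A = 98860 (A = 4 + 98856 = 98860)
m = 1 (m = -2 + 3 = 1)
y(G) = -1 + G² + 2*G²*(2 + G) (y(G) = -2 + ((G² + ((G + 2)*(G + G))*G) + 1) = -2 + ((G² + ((2 + G)*(2*G))*G) + 1) = -2 + ((G² + (2*G*(2 + G))*G) + 1) = -2 + ((G² + 2*G²*(2 + G)) + 1) = -2 + (1 + G² + 2*G²*(2 + G)) = -1 + G² + 2*G²*(2 + G))
A/((3946*y(1))) = 98860/((3946*(-1 + 2*1³ + 5*1²))) = 98860/((3946*(-1 + 2*1 + 5*1))) = 98860/((3946*(-1 + 2 + 5))) = 98860/((3946*6)) = 98860/23676 = 98860*(1/23676) = 24715/5919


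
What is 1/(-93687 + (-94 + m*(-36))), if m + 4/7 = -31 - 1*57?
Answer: -7/634147 ≈ -1.1038e-5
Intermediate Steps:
m = -620/7 (m = -4/7 + (-31 - 1*57) = -4/7 + (-31 - 57) = -4/7 - 88 = -620/7 ≈ -88.571)
1/(-93687 + (-94 + m*(-36))) = 1/(-93687 + (-94 - 620/7*(-36))) = 1/(-93687 + (-94 + 22320/7)) = 1/(-93687 + 21662/7) = 1/(-634147/7) = -7/634147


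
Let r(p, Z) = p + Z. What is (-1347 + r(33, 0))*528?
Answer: -693792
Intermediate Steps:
r(p, Z) = Z + p
(-1347 + r(33, 0))*528 = (-1347 + (0 + 33))*528 = (-1347 + 33)*528 = -1314*528 = -693792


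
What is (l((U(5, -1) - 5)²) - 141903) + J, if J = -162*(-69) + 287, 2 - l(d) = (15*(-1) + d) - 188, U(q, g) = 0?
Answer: -130258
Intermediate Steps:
l(d) = 205 - d (l(d) = 2 - ((15*(-1) + d) - 188) = 2 - ((-15 + d) - 188) = 2 - (-203 + d) = 2 + (203 - d) = 205 - d)
J = 11465 (J = 11178 + 287 = 11465)
(l((U(5, -1) - 5)²) - 141903) + J = ((205 - (0 - 5)²) - 141903) + 11465 = ((205 - 1*(-5)²) - 141903) + 11465 = ((205 - 1*25) - 141903) + 11465 = ((205 - 25) - 141903) + 11465 = (180 - 141903) + 11465 = -141723 + 11465 = -130258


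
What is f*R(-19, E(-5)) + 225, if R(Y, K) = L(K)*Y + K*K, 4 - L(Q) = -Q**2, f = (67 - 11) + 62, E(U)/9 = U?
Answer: -4309843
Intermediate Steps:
E(U) = 9*U
f = 118 (f = 56 + 62 = 118)
L(Q) = 4 + Q**2 (L(Q) = 4 - (-1)*Q**2 = 4 + Q**2)
R(Y, K) = K**2 + Y*(4 + K**2) (R(Y, K) = (4 + K**2)*Y + K*K = Y*(4 + K**2) + K**2 = K**2 + Y*(4 + K**2))
f*R(-19, E(-5)) + 225 = 118*((9*(-5))**2 - 19*(4 + (9*(-5))**2)) + 225 = 118*((-45)**2 - 19*(4 + (-45)**2)) + 225 = 118*(2025 - 19*(4 + 2025)) + 225 = 118*(2025 - 19*2029) + 225 = 118*(2025 - 38551) + 225 = 118*(-36526) + 225 = -4310068 + 225 = -4309843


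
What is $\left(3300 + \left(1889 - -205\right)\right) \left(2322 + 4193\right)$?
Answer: $35141910$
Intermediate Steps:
$\left(3300 + \left(1889 - -205\right)\right) \left(2322 + 4193\right) = \left(3300 + \left(1889 + 205\right)\right) 6515 = \left(3300 + 2094\right) 6515 = 5394 \cdot 6515 = 35141910$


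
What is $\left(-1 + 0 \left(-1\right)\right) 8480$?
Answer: $-8480$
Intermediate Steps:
$\left(-1 + 0 \left(-1\right)\right) 8480 = \left(-1 + 0\right) 8480 = \left(-1\right) 8480 = -8480$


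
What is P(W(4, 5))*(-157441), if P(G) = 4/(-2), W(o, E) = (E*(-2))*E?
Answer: 314882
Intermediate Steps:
W(o, E) = -2*E**2 (W(o, E) = (-2*E)*E = -2*E**2)
P(G) = -2 (P(G) = 4*(-1/2) = -2)
P(W(4, 5))*(-157441) = -2*(-157441) = 314882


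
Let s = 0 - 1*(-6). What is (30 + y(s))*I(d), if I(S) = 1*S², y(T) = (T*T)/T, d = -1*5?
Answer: 900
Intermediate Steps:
s = 6 (s = 0 + 6 = 6)
d = -5
y(T) = T (y(T) = T²/T = T)
I(S) = S²
(30 + y(s))*I(d) = (30 + 6)*(-5)² = 36*25 = 900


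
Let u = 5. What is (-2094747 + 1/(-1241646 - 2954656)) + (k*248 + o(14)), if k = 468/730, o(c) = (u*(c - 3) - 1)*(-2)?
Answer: -3208341622769351/1531650230 ≈ -2.0947e+6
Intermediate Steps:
o(c) = 32 - 10*c (o(c) = (5*(c - 3) - 1)*(-2) = (5*(-3 + c) - 1)*(-2) = ((-15 + 5*c) - 1)*(-2) = (-16 + 5*c)*(-2) = 32 - 10*c)
k = 234/365 (k = 468*(1/730) = 234/365 ≈ 0.64110)
(-2094747 + 1/(-1241646 - 2954656)) + (k*248 + o(14)) = (-2094747 + 1/(-1241646 - 2954656)) + ((234/365)*248 + (32 - 10*14)) = (-2094747 + 1/(-4196302)) + (58032/365 + (32 - 140)) = (-2094747 - 1/4196302) + (58032/365 - 108) = -8790191025595/4196302 + 18612/365 = -3208341622769351/1531650230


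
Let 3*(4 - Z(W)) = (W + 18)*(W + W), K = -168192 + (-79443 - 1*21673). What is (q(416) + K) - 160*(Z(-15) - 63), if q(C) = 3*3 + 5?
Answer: -264654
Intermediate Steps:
K = -269308 (K = -168192 + (-79443 - 21673) = -168192 - 101116 = -269308)
Z(W) = 4 - 2*W*(18 + W)/3 (Z(W) = 4 - (W + 18)*(W + W)/3 = 4 - (18 + W)*2*W/3 = 4 - 2*W*(18 + W)/3)
q(C) = 14 (q(C) = 9 + 5 = 14)
(q(416) + K) - 160*(Z(-15) - 63) = (14 - 269308) - 160*((4 - 12*(-15) - ⅔*(-15)²) - 63) = -269294 - 160*((4 + 180 - ⅔*225) - 63) = -269294 - 160*((4 + 180 - 150) - 63) = -269294 - 160*(34 - 63) = -269294 - 160*(-29) = -269294 + 4640 = -264654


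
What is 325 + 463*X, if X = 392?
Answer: 181821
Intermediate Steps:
325 + 463*X = 325 + 463*392 = 325 + 181496 = 181821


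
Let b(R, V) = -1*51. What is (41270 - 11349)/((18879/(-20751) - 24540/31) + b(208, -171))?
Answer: -6415870267/180874040 ≈ -35.471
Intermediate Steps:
b(R, V) = -51
(41270 - 11349)/((18879/(-20751) - 24540/31) + b(208, -171)) = (41270 - 11349)/((18879/(-20751) - 24540/31) - 51) = 29921/((18879*(-1/20751) - 24540*1/31) - 51) = 29921/((-6293/6917 - 24540/31) - 51) = 29921/(-169938263/214427 - 51) = 29921/(-180874040/214427) = 29921*(-214427/180874040) = -6415870267/180874040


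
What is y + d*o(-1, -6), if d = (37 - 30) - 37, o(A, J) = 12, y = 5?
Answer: -355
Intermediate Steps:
d = -30 (d = 7 - 37 = -30)
y + d*o(-1, -6) = 5 - 30*12 = 5 - 360 = -355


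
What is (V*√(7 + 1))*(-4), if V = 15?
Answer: -120*√2 ≈ -169.71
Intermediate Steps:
(V*√(7 + 1))*(-4) = (15*√(7 + 1))*(-4) = (15*√8)*(-4) = (15*(2*√2))*(-4) = (30*√2)*(-4) = -120*√2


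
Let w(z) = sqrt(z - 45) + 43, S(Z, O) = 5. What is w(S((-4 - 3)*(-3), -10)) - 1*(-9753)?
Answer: 9796 + 2*I*sqrt(10) ≈ 9796.0 + 6.3246*I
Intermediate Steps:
w(z) = 43 + sqrt(-45 + z) (w(z) = sqrt(-45 + z) + 43 = 43 + sqrt(-45 + z))
w(S((-4 - 3)*(-3), -10)) - 1*(-9753) = (43 + sqrt(-45 + 5)) - 1*(-9753) = (43 + sqrt(-40)) + 9753 = (43 + 2*I*sqrt(10)) + 9753 = 9796 + 2*I*sqrt(10)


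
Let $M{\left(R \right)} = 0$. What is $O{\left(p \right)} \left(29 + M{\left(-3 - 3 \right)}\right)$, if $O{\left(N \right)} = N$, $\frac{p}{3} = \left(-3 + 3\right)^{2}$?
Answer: $0$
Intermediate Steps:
$p = 0$ ($p = 3 \left(-3 + 3\right)^{2} = 3 \cdot 0^{2} = 3 \cdot 0 = 0$)
$O{\left(p \right)} \left(29 + M{\left(-3 - 3 \right)}\right) = 0 \left(29 + 0\right) = 0 \cdot 29 = 0$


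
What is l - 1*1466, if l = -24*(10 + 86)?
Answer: -3770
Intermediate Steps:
l = -2304 (l = -24*96 = -2304)
l - 1*1466 = -2304 - 1*1466 = -2304 - 1466 = -3770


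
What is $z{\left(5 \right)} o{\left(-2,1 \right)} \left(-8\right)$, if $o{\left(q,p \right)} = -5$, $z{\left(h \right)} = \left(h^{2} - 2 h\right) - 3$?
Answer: $480$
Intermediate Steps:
$z{\left(h \right)} = -3 + h^{2} - 2 h$
$z{\left(5 \right)} o{\left(-2,1 \right)} \left(-8\right) = \left(-3 + 5^{2} - 10\right) \left(-5\right) \left(-8\right) = \left(-3 + 25 - 10\right) \left(-5\right) \left(-8\right) = 12 \left(-5\right) \left(-8\right) = \left(-60\right) \left(-8\right) = 480$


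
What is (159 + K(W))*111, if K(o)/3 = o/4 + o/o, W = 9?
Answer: 74925/4 ≈ 18731.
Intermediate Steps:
K(o) = 3 + 3*o/4 (K(o) = 3*(o/4 + o/o) = 3*(o*(1/4) + 1) = 3*(o/4 + 1) = 3*(1 + o/4) = 3 + 3*o/4)
(159 + K(W))*111 = (159 + (3 + (3/4)*9))*111 = (159 + (3 + 27/4))*111 = (159 + 39/4)*111 = (675/4)*111 = 74925/4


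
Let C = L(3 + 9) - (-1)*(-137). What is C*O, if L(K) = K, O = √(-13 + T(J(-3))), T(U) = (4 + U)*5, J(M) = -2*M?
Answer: -125*√37 ≈ -760.35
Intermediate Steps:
T(U) = 20 + 5*U
O = √37 (O = √(-13 + (20 + 5*(-2*(-3)))) = √(-13 + (20 + 5*6)) = √(-13 + (20 + 30)) = √(-13 + 50) = √37 ≈ 6.0828)
C = -125 (C = (3 + 9) - (-1)*(-137) = 12 - 1*137 = 12 - 137 = -125)
C*O = -125*√37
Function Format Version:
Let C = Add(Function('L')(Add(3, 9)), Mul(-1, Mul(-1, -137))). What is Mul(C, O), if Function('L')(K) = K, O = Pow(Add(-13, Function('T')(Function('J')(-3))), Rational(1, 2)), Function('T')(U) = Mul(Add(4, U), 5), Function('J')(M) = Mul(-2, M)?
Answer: Mul(-125, Pow(37, Rational(1, 2))) ≈ -760.35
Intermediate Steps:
Function('T')(U) = Add(20, Mul(5, U))
O = Pow(37, Rational(1, 2)) (O = Pow(Add(-13, Add(20, Mul(5, Mul(-2, -3)))), Rational(1, 2)) = Pow(Add(-13, Add(20, Mul(5, 6))), Rational(1, 2)) = Pow(Add(-13, Add(20, 30)), Rational(1, 2)) = Pow(Add(-13, 50), Rational(1, 2)) = Pow(37, Rational(1, 2)) ≈ 6.0828)
C = -125 (C = Add(Add(3, 9), Mul(-1, Mul(-1, -137))) = Add(12, Mul(-1, 137)) = Add(12, -137) = -125)
Mul(C, O) = Mul(-125, Pow(37, Rational(1, 2)))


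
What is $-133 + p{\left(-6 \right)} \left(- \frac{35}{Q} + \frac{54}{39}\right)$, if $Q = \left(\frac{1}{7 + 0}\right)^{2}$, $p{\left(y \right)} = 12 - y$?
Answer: $- \frac{402715}{13} \approx -30978.0$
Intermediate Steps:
$Q = \frac{1}{49}$ ($Q = \left(\frac{1}{7}\right)^{2} = \frac{1}{49} \approx 0.020408$)
$-133 + p{\left(-6 \right)} \left(- \frac{35}{Q} + \frac{54}{39}\right) = -133 + \left(12 - -6\right) \left(- 35 \frac{1}{\frac{1}{49}} + \frac{54}{39}\right) = -133 + \left(12 + 6\right) \left(\left(-35\right) 49 + 54 \cdot \frac{1}{39}\right) = -133 + 18 \left(-1715 + \frac{18}{13}\right) = -133 + 18 \left(- \frac{22277}{13}\right) = -133 - \frac{400986}{13} = - \frac{402715}{13}$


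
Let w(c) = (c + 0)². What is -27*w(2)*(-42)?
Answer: 4536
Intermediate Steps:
w(c) = c²
-27*w(2)*(-42) = -27*2²*(-42) = -27*4*(-42) = -108*(-42) = 4536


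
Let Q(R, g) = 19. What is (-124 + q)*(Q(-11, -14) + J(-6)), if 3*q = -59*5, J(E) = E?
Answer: -8671/3 ≈ -2890.3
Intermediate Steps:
q = -295/3 (q = (-59*5)/3 = (1/3)*(-295) = -295/3 ≈ -98.333)
(-124 + q)*(Q(-11, -14) + J(-6)) = (-124 - 295/3)*(19 - 6) = -667/3*13 = -8671/3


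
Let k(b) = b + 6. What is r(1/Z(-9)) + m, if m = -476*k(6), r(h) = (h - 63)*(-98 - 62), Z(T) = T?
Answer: 39472/9 ≈ 4385.8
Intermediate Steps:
k(b) = 6 + b
r(h) = 10080 - 160*h (r(h) = (-63 + h)*(-160) = 10080 - 160*h)
m = -5712 (m = -476*(6 + 6) = -476*12 = -5712)
r(1/Z(-9)) + m = (10080 - 160/(-9)) - 5712 = (10080 - 160*(-1/9)) - 5712 = (10080 + 160/9) - 5712 = 90880/9 - 5712 = 39472/9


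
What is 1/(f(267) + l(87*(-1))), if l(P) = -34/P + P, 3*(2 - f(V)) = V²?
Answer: -87/2074742 ≈ -4.1933e-5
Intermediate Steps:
f(V) = 2 - V²/3
l(P) = P - 34/P
1/(f(267) + l(87*(-1))) = 1/((2 - ⅓*267²) + (87*(-1) - 34/(87*(-1)))) = 1/((2 - ⅓*71289) + (-87 - 34/(-87))) = 1/((2 - 23763) + (-87 - 34*(-1/87))) = 1/(-23761 + (-87 + 34/87)) = 1/(-23761 - 7535/87) = 1/(-2074742/87) = -87/2074742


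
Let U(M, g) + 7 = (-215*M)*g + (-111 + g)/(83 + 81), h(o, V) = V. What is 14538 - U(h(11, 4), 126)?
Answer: 20156405/164 ≈ 1.2290e+5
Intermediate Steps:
U(M, g) = -1259/164 + g/164 - 215*M*g (U(M, g) = -7 + ((-215*M)*g + (-111 + g)/(83 + 81)) = -7 + (-215*M*g + (-111 + g)/164) = -7 + (-215*M*g + (-111 + g)*(1/164)) = -7 + (-215*M*g + (-111/164 + g/164)) = -7 + (-111/164 + g/164 - 215*M*g) = -1259/164 + g/164 - 215*M*g)
14538 - U(h(11, 4), 126) = 14538 - (-1259/164 + (1/164)*126 - 215*4*126) = 14538 - (-1259/164 + 63/82 - 108360) = 14538 - 1*(-17772173/164) = 14538 + 17772173/164 = 20156405/164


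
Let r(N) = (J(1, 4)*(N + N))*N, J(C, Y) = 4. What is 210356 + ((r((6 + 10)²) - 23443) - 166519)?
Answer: 544682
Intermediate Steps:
r(N) = 8*N² (r(N) = (4*(N + N))*N = (4*(2*N))*N = (8*N)*N = 8*N²)
210356 + ((r((6 + 10)²) - 23443) - 166519) = 210356 + ((8*((6 + 10)²)² - 23443) - 166519) = 210356 + ((8*(16²)² - 23443) - 166519) = 210356 + ((8*256² - 23443) - 166519) = 210356 + ((8*65536 - 23443) - 166519) = 210356 + ((524288 - 23443) - 166519) = 210356 + (500845 - 166519) = 210356 + 334326 = 544682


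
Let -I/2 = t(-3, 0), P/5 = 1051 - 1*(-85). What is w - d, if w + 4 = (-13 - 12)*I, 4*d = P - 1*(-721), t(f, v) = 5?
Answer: -5417/4 ≈ -1354.3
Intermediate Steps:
P = 5680 (P = 5*(1051 - 1*(-85)) = 5*(1051 + 85) = 5*1136 = 5680)
I = -10 (I = -2*5 = -10)
d = 6401/4 (d = (5680 - 1*(-721))/4 = (5680 + 721)/4 = (1/4)*6401 = 6401/4 ≈ 1600.3)
w = 246 (w = -4 + (-13 - 12)*(-10) = -4 - 25*(-10) = -4 + 250 = 246)
w - d = 246 - 1*6401/4 = 246 - 6401/4 = -5417/4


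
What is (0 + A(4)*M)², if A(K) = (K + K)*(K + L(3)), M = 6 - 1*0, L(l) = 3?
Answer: 112896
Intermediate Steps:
M = 6 (M = 6 + 0 = 6)
A(K) = 2*K*(3 + K) (A(K) = (K + K)*(K + 3) = (2*K)*(3 + K) = 2*K*(3 + K))
(0 + A(4)*M)² = (0 + (2*4*(3 + 4))*6)² = (0 + (2*4*7)*6)² = (0 + 56*6)² = (0 + 336)² = 336² = 112896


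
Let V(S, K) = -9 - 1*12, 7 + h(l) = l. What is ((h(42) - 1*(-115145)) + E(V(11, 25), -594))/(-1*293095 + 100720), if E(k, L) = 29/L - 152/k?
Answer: -25207807/42099750 ≈ -0.59876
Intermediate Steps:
h(l) = -7 + l
V(S, K) = -21 (V(S, K) = -9 - 12 = -21)
E(k, L) = -152/k + 29/L
((h(42) - 1*(-115145)) + E(V(11, 25), -594))/(-1*293095 + 100720) = (((-7 + 42) - 1*(-115145)) + (-152/(-21) + 29/(-594)))/(-1*293095 + 100720) = ((35 + 115145) + (-152*(-1/21) + 29*(-1/594)))/(-293095 + 100720) = (115180 + (152/21 - 29/594))/(-192375) = (115180 + 29893/4158)*(-1/192375) = (478948333/4158)*(-1/192375) = -25207807/42099750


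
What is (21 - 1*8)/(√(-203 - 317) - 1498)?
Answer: -9737/1122262 - 13*I*√130/1122262 ≈ -0.0086762 - 0.00013208*I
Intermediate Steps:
(21 - 1*8)/(√(-203 - 317) - 1498) = (21 - 8)/(√(-520) - 1498) = 13/(2*I*√130 - 1498) = 13/(-1498 + 2*I*√130)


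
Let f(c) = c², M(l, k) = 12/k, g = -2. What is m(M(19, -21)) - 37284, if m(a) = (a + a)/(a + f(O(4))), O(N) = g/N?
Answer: -335524/9 ≈ -37280.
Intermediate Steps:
O(N) = -2/N
m(a) = 2*a/(¼ + a) (m(a) = (a + a)/(a + (-2/4)²) = (2*a)/(a + (-2*¼)²) = (2*a)/(a + (-½)²) = (2*a)/(a + ¼) = (2*a)/(¼ + a) = 2*a/(¼ + a))
m(M(19, -21)) - 37284 = 8*(12/(-21))/(1 + 4*(12/(-21))) - 37284 = 8*(12*(-1/21))/(1 + 4*(12*(-1/21))) - 37284 = 8*(-4/7)/(1 + 4*(-4/7)) - 37284 = 8*(-4/7)/(1 - 16/7) - 37284 = 8*(-4/7)/(-9/7) - 37284 = 8*(-4/7)*(-7/9) - 37284 = 32/9 - 37284 = -335524/9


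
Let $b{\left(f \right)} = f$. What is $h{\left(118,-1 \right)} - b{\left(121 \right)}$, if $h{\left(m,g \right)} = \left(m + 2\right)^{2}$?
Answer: $14279$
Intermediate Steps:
$h{\left(m,g \right)} = \left(2 + m\right)^{2}$
$h{\left(118,-1 \right)} - b{\left(121 \right)} = \left(2 + 118\right)^{2} - 121 = 120^{2} - 121 = 14400 - 121 = 14279$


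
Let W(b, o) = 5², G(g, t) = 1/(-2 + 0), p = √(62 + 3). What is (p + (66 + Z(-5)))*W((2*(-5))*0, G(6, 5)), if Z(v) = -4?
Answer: 1550 + 25*√65 ≈ 1751.6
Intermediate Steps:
p = √65 ≈ 8.0623
G(g, t) = -½ (G(g, t) = 1/(-2) = -½)
W(b, o) = 25
(p + (66 + Z(-5)))*W((2*(-5))*0, G(6, 5)) = (√65 + (66 - 4))*25 = (√65 + 62)*25 = (62 + √65)*25 = 1550 + 25*√65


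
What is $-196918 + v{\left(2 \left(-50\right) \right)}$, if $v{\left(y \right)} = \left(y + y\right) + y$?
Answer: $-197218$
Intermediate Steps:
$v{\left(y \right)} = 3 y$ ($v{\left(y \right)} = 2 y + y = 3 y$)
$-196918 + v{\left(2 \left(-50\right) \right)} = -196918 + 3 \cdot 2 \left(-50\right) = -196918 + 3 \left(-100\right) = -196918 - 300 = -197218$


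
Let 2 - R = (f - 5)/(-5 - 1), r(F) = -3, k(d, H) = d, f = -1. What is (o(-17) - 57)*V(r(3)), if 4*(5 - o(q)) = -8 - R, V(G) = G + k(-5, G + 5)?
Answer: 398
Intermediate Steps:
R = 1 (R = 2 - (-1 - 5)/(-5 - 1) = 2 - (-6)/(-6) = 2 - (-6)*(-1)/6 = 2 - 1*1 = 2 - 1 = 1)
V(G) = -5 + G (V(G) = G - 5 = -5 + G)
o(q) = 29/4 (o(q) = 5 - (-8 - 1*1)/4 = 5 - (-8 - 1)/4 = 5 - ¼*(-9) = 5 + 9/4 = 29/4)
(o(-17) - 57)*V(r(3)) = (29/4 - 57)*(-5 - 3) = -199/4*(-8) = 398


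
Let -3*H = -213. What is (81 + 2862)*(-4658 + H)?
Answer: -13499541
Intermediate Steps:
H = 71 (H = -⅓*(-213) = 71)
(81 + 2862)*(-4658 + H) = (81 + 2862)*(-4658 + 71) = 2943*(-4587) = -13499541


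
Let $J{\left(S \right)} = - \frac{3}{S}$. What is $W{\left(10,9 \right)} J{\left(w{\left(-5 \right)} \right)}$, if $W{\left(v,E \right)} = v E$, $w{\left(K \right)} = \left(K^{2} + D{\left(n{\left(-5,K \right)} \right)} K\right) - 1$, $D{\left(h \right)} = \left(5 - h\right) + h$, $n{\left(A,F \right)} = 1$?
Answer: $270$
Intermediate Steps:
$D{\left(h \right)} = 5$
$w{\left(K \right)} = -1 + K^{2} + 5 K$ ($w{\left(K \right)} = \left(K^{2} + 5 K\right) - 1 = -1 + K^{2} + 5 K$)
$W{\left(v,E \right)} = E v$
$W{\left(10,9 \right)} J{\left(w{\left(-5 \right)} \right)} = 9 \cdot 10 \left(- \frac{3}{-1 + \left(-5\right)^{2} + 5 \left(-5\right)}\right) = 90 \left(- \frac{3}{-1 + 25 - 25}\right) = 90 \left(- \frac{3}{-1}\right) = 90 \left(\left(-3\right) \left(-1\right)\right) = 90 \cdot 3 = 270$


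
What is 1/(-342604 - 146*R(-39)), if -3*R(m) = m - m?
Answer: -1/342604 ≈ -2.9188e-6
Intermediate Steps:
R(m) = 0 (R(m) = -(m - m)/3 = -⅓*0 = 0)
1/(-342604 - 146*R(-39)) = 1/(-342604 - 146*0) = 1/(-342604 + 0) = 1/(-342604) = -1/342604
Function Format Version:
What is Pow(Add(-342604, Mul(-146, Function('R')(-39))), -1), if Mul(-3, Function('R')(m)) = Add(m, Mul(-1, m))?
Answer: Rational(-1, 342604) ≈ -2.9188e-6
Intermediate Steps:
Function('R')(m) = 0 (Function('R')(m) = Mul(Rational(-1, 3), Add(m, Mul(-1, m))) = Mul(Rational(-1, 3), 0) = 0)
Pow(Add(-342604, Mul(-146, Function('R')(-39))), -1) = Pow(Add(-342604, Mul(-146, 0)), -1) = Pow(Add(-342604, 0), -1) = Pow(-342604, -1) = Rational(-1, 342604)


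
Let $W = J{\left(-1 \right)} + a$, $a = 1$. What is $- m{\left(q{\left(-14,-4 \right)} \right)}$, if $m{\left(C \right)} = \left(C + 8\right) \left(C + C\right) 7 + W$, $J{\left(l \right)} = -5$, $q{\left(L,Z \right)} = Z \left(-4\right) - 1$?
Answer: $-4826$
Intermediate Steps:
$q{\left(L,Z \right)} = -1 - 4 Z$ ($q{\left(L,Z \right)} = - 4 Z - 1 = -1 - 4 Z$)
$W = -4$ ($W = -5 + 1 = -4$)
$m{\left(C \right)} = -4 + 14 C \left(8 + C\right)$ ($m{\left(C \right)} = \left(C + 8\right) \left(C + C\right) 7 - 4 = \left(8 + C\right) 2 C 7 - 4 = 2 C \left(8 + C\right) 7 - 4 = 14 C \left(8 + C\right) - 4 = -4 + 14 C \left(8 + C\right)$)
$- m{\left(q{\left(-14,-4 \right)} \right)} = - (-4 + 14 \left(-1 - -16\right)^{2} + 112 \left(-1 - -16\right)) = - (-4 + 14 \left(-1 + 16\right)^{2} + 112 \left(-1 + 16\right)) = - (-4 + 14 \cdot 15^{2} + 112 \cdot 15) = - (-4 + 14 \cdot 225 + 1680) = - (-4 + 3150 + 1680) = \left(-1\right) 4826 = -4826$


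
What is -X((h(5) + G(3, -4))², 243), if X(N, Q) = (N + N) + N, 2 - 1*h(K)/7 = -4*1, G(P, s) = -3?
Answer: -4563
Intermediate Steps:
h(K) = 42 (h(K) = 14 - (-28) = 14 - 7*(-4) = 14 + 28 = 42)
X(N, Q) = 3*N (X(N, Q) = 2*N + N = 3*N)
-X((h(5) + G(3, -4))², 243) = -3*(42 - 3)² = -3*39² = -3*1521 = -1*4563 = -4563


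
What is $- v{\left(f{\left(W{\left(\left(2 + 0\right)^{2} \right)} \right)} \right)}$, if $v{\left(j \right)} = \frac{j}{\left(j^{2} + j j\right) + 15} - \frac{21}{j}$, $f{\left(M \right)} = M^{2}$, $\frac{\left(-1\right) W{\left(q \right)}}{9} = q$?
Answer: $\frac{7651619}{483731568} \approx 0.015818$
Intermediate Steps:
$W{\left(q \right)} = - 9 q$
$v{\left(j \right)} = - \frac{21}{j} + \frac{j}{15 + 2 j^{2}}$ ($v{\left(j \right)} = \frac{j}{\left(j^{2} + j^{2}\right) + 15} - \frac{21}{j} = \frac{j}{2 j^{2} + 15} - \frac{21}{j} = \frac{j}{15 + 2 j^{2}} - \frac{21}{j} = - \frac{21}{j} + \frac{j}{15 + 2 j^{2}}$)
$- v{\left(f{\left(W{\left(\left(2 + 0\right)^{2} \right)} \right)} \right)} = - \frac{-315 - 41 \left(\left(- 9 \left(2 + 0\right)^{2}\right)^{2}\right)^{2}}{\left(- 9 \left(2 + 0\right)^{2}\right)^{2} \left(15 + 2 \left(\left(- 9 \left(2 + 0\right)^{2}\right)^{2}\right)^{2}\right)} = - \frac{-315 - 41 \left(\left(- 9 \cdot 2^{2}\right)^{2}\right)^{2}}{\left(- 9 \cdot 2^{2}\right)^{2} \left(15 + 2 \left(\left(- 9 \cdot 2^{2}\right)^{2}\right)^{2}\right)} = - \frac{-315 - 41 \left(\left(\left(-9\right) 4\right)^{2}\right)^{2}}{\left(\left(-9\right) 4\right)^{2} \left(15 + 2 \left(\left(\left(-9\right) 4\right)^{2}\right)^{2}\right)} = - \frac{-315 - 41 \left(\left(-36\right)^{2}\right)^{2}}{\left(-36\right)^{2} \left(15 + 2 \left(\left(-36\right)^{2}\right)^{2}\right)} = - \frac{-315 - 41 \cdot 1296^{2}}{1296 \left(15 + 2 \cdot 1296^{2}\right)} = - \frac{-315 - 68864256}{1296 \left(15 + 2 \cdot 1679616\right)} = - \frac{-315 - 68864256}{1296 \left(15 + 3359232\right)} = - \frac{-68864571}{1296 \cdot 3359247} = \left(-1\right) \left(- \frac{7651619}{483731568}\right) = \frac{7651619}{483731568}$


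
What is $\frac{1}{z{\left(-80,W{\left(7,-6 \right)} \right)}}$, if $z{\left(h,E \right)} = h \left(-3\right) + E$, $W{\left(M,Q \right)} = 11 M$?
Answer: $\frac{1}{317} \approx 0.0031546$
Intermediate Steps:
$z{\left(h,E \right)} = E - 3 h$ ($z{\left(h,E \right)} = - 3 h + E = E - 3 h$)
$\frac{1}{z{\left(-80,W{\left(7,-6 \right)} \right)}} = \frac{1}{11 \cdot 7 - -240} = \frac{1}{77 + 240} = \frac{1}{317}$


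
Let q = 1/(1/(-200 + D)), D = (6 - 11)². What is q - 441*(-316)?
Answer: 139181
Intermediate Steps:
D = 25 (D = (-5)² = 25)
q = -175 (q = 1/(1/(-200 + 25)) = 1/(1/(-175)) = 1/(-1/175) = -175)
q - 441*(-316) = -175 - 441*(-316) = -175 + 139356 = 139181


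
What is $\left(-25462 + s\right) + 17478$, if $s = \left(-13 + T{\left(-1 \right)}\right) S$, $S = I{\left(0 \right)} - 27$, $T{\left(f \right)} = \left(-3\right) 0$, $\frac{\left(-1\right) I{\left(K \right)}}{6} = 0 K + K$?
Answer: $-7633$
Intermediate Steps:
$I{\left(K \right)} = - 6 K$ ($I{\left(K \right)} = - 6 \left(0 K + K\right) = - 6 \left(0 + K\right) = - 6 K$)
$T{\left(f \right)} = 0$
$S = -27$ ($S = \left(-6\right) 0 - 27 = 0 - 27 = -27$)
$s = 351$ ($s = \left(-13 + 0\right) \left(-27\right) = \left(-13\right) \left(-27\right) = 351$)
$\left(-25462 + s\right) + 17478 = \left(-25462 + 351\right) + 17478 = -25111 + 17478 = -7633$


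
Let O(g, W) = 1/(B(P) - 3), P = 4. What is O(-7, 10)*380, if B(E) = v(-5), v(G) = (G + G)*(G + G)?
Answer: 380/97 ≈ 3.9175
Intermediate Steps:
v(G) = 4*G² (v(G) = (2*G)*(2*G) = 4*G²)
B(E) = 100 (B(E) = 4*(-5)² = 4*25 = 100)
O(g, W) = 1/97 (O(g, W) = 1/(100 - 3) = 1/97)
O(-7, 10)*380 = (1/97)*380 = 380/97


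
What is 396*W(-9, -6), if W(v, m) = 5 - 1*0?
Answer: 1980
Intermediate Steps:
W(v, m) = 5 (W(v, m) = 5 + 0 = 5)
396*W(-9, -6) = 396*5 = 1980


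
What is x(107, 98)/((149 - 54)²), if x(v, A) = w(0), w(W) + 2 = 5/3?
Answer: -1/27075 ≈ -3.6934e-5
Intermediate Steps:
w(W) = -⅓ (w(W) = -2 + 5/3 = -⅓)
x(v, A) = -⅓
x(107, 98)/((149 - 54)²) = -1/(3*(149 - 54)²) = -1/(3*(95²)) = -⅓/9025 = -⅓*1/9025 = -1/27075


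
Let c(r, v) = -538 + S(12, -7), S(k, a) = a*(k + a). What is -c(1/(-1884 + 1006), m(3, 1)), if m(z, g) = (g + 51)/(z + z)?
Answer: 573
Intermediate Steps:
m(z, g) = (51 + g)/(2*z) (m(z, g) = (51 + g)/((2*z)) = (51 + g)*(1/(2*z)) = (51 + g)/(2*z))
S(k, a) = a*(a + k)
c(r, v) = -573 (c(r, v) = -538 - 7*(-7 + 12) = -538 - 7*5 = -538 - 35 = -573)
-c(1/(-1884 + 1006), m(3, 1)) = -1*(-573) = 573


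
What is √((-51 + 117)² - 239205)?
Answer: I*√234849 ≈ 484.61*I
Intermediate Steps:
√((-51 + 117)² - 239205) = √(66² - 239205) = √(4356 - 239205) = √(-234849) = I*√234849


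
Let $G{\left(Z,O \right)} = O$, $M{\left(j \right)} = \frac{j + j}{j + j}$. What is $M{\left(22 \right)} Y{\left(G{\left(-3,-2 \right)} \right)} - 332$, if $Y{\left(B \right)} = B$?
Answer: $-334$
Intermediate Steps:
$M{\left(j \right)} = 1$ ($M{\left(j \right)} = \frac{2 j}{2 j} = 2 j \frac{1}{2 j} = 1$)
$M{\left(22 \right)} Y{\left(G{\left(-3,-2 \right)} \right)} - 332 = 1 \left(-2\right) - 332 = -2 - 332 = -334$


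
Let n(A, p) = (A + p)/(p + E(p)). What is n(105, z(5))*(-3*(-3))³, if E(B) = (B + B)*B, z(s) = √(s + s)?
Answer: 50787/13 - 4131*√10/26 ≈ 3404.3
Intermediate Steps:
z(s) = √2*√s (z(s) = √(2*s) = √2*√s)
E(B) = 2*B² (E(B) = (2*B)*B = 2*B²)
n(A, p) = (A + p)/(p + 2*p²)
n(105, z(5))*(-3*(-3))³ = ((105 + √2*√5)/(((√2*√5))*(1 + 2*(√2*√5))))*(-3*(-3))³ = ((105 + √10)/((√10)*(1 + 2*√10)))*9³ = ((√10/10)*(105 + √10)/(1 + 2*√10))*729 = (√10*(105 + √10)/(10*(1 + 2*√10)))*729 = 729*√10*(105 + √10)/(10*(1 + 2*√10))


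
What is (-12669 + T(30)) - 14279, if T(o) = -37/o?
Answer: -808477/30 ≈ -26949.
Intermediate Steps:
(-12669 + T(30)) - 14279 = (-12669 - 37/30) - 14279 = -380107/30 - 14279 = -808477/30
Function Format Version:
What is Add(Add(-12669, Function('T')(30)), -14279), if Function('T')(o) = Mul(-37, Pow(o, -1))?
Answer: Rational(-808477, 30) ≈ -26949.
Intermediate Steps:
Add(Add(-12669, Function('T')(30)), -14279) = Add(Add(-12669, Mul(-37, Pow(30, -1))), -14279) = Add(Add(-12669, Mul(-37, Rational(1, 30))), -14279) = Add(Add(-12669, Rational(-37, 30)), -14279) = Add(Rational(-380107, 30), -14279) = Rational(-808477, 30)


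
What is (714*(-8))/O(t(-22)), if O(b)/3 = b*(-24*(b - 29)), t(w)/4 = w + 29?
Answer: -17/6 ≈ -2.8333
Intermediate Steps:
t(w) = 116 + 4*w (t(w) = 4*(w + 29) = 4*(29 + w) = 116 + 4*w)
O(b) = 3*b*(696 - 24*b) (O(b) = 3*(b*(-24*(b - 29))) = 3*(b*(-24*(-29 + b))) = 3*(b*(696 - 24*b)) = 3*b*(696 - 24*b))
(714*(-8))/O(t(-22)) = (714*(-8))/((72*(116 + 4*(-22))*(29 - (116 + 4*(-22))))) = -5712*1/(72*(29 - (116 - 88))*(116 - 88)) = -5712*1/(2016*(29 - 1*28)) = -5712*1/(2016*(29 - 28)) = -5712/(72*28*1) = -5712/2016 = -5712*1/2016 = -17/6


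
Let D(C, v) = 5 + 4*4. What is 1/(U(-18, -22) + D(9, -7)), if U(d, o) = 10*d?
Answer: -1/159 ≈ -0.0062893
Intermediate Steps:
D(C, v) = 21 (D(C, v) = 5 + 16 = 21)
1/(U(-18, -22) + D(9, -7)) = 1/(10*(-18) + 21) = 1/(-180 + 21) = 1/(-159) = -1/159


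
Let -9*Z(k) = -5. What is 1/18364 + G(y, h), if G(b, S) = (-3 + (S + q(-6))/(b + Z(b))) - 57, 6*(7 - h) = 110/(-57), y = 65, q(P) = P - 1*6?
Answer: -1236630639/20586044 ≈ -60.071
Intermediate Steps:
Z(k) = 5/9 (Z(k) = -1/9*(-5) = 5/9)
q(P) = -6 + P (q(P) = P - 6 = -6 + P)
h = 1252/171 (h = 7 - 55/(3*(-57)) = 7 - 55*(-1)/(3*57) = 7 - 1/6*(-110/57) = 7 + 55/171 = 1252/171 ≈ 7.3216)
G(b, S) = -60 + (-12 + S)/(5/9 + b) (G(b, S) = (-3 + (S + (-6 - 6))/(b + 5/9)) - 57 = (-3 + (S - 12)/(5/9 + b)) - 57 = (-3 + (-12 + S)/(5/9 + b)) - 57 = -60 + (-12 + S)/(5/9 + b))
1/18364 + G(y, h) = 1/18364 + 3*(-136 - 180*65 + 3*(1252/171))/(5 + 9*65) = 1/18364 + 3*(-136 - 11700 + 1252/57)/(5 + 585) = 1/18364 + 3*(-673400/57)/590 = 1/18364 + 3*(1/590)*(-673400/57) = 1/18364 - 67340/1121 = -1236630639/20586044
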